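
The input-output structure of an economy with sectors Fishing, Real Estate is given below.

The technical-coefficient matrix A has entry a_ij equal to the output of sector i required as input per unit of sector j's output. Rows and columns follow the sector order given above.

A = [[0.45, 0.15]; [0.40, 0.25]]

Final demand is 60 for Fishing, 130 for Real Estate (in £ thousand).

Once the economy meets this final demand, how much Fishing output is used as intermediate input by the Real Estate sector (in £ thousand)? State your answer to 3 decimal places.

I − A =
  [   0.55    -0.15]
  [  -0.40     0.75]
det(I−A) = (0.55)(0.75) − (-0.15)(-0.40) = 0.3525
adj(I−A) = [[0.75, 0.15], [0.40, 0.55]]
(I − A)⁻¹ = adj(I−A) / det(I−A) ≈
  [   2.1277     0.4255]
  [   1.1348     1.5603]
First solve x = (I − A)⁻¹ d = adj(I−A)·d / det(I−A); in particular x_R = (0.40·60 + 0.55·130) / 0.3525 = 95.50 / 0.3525 ≈ 270.92199.
Intermediate flow from F to R: z_FR = a_FR · x_R = 0.15 × 95.50 / 0.3525 = 14.325 / 0.3525 ≈ 40.638.

z_FR = 40.638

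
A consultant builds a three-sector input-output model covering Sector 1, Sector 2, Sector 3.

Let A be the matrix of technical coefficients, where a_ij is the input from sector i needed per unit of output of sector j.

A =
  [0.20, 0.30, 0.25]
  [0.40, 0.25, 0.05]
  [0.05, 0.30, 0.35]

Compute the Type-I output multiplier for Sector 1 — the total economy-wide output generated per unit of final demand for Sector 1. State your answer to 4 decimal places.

I − A =
  [   0.80    -0.30    -0.25]
  [  -0.40     0.75    -0.05]
  [  -0.05    -0.30     0.65]
Cofactors of I−A, C_ij = (−1)^(i+j)·(minor ij) (rows/columns in the sector order above):
  C_11 = (0.75)(0.65) − (-0.05)(-0.30) = 0.4725
  C_12 = −[(-0.40)(0.65) − (-0.05)(-0.05)] = 0.2625
  C_13 = (-0.40)(-0.30) − (0.75)(-0.05) = 0.1575
  C_21 = −[(-0.30)(0.65) − (-0.25)(-0.30)] = 0.2700
  C_22 = (0.80)(0.65) − (-0.25)(-0.05) = 0.5075
  C_23 = −[(0.80)(-0.30) − (-0.30)(-0.05)] = 0.2550
  C_31 = (-0.30)(-0.05) − (-0.25)(0.75) = 0.2025
  C_32 = −[(0.80)(-0.05) − (-0.25)(-0.40)] = 0.1400
  C_33 = (0.80)(0.75) − (-0.30)(-0.40) = 0.4800
det(I−A) = Σ_j (I−A)_1j·C_1j = (0.80)(0.4725) + (-0.30)(0.2625) + (-0.25)(0.1575) = 0.259875
adj(I−A) = Cᵀ =
  [ 0.4725   0.2700   0.2025]
  [ 0.2625   0.5075   0.1400]
  [ 0.1575   0.2550   0.4800]
(I − A)⁻¹ = adj(I−A) / det(I−A) ≈
  [   1.81818     1.03896     0.77922]
  [   1.01010     1.95286     0.53872]
  [   0.60606     0.98124     1.84704]
The output multiplier for sector j is the column-j sum of the Leontief inverse (I − A)⁻¹ = adj(I−A) / det(I−A).
Column 1 of adj(I−A): (0.4725, 0.2625, 0.1575); det(I−A) = 0.259875.
m_1 = (0.4725 + 0.2625 + 0.1575) / 0.259875 = 0.8925 / 0.259875 ≈ 3.4343.

m_1 = 3.4343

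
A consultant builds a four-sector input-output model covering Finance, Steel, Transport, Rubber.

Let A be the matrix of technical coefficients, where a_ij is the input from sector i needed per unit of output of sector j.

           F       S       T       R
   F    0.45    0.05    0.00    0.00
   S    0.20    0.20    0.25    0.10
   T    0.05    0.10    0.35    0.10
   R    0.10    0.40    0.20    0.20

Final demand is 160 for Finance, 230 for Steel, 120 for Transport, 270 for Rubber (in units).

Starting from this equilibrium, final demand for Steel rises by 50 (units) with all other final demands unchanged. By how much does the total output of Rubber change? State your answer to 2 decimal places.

I − A =
  [   0.55    -0.05     0.00     0.00]
  [  -0.20     0.80    -0.25    -0.10]
  [  -0.05    -0.10     0.65    -0.10]
  [  -0.10    -0.40    -0.20     0.80]
Compute the cofactors C_ij = (−1)^(i+j)·(3×3 minor ij) of I−A; the adjugate is their transpose:
adj(I−A) = Cᵀ =
  [ 0.342000   0.025000   0.011000   0.004500]
  [ 0.120000   0.275000   0.121000   0.049500]
  [ 0.063000   0.068500   0.321500   0.048750]
  [ 0.118500   0.157750   0.142250   0.265125]
det(I−A) = Σ_j (I−A)_1j·C_1j = (0.55)(0.342000) + (-0.05)(0.120000) + (0.00)(0.063000) + (0.00)(0.118500) = 0.1821
(I − A)⁻¹ = adj(I−A) / det(I−A) ≈
  [   1.8781     0.1373     0.0604     0.0247]
  [   0.6590     1.5102     0.6645     0.2718]
  [   0.3460     0.3762     1.7655     0.2677]
  [   0.6507     0.8663     0.7812     1.4559]
Δx = (I − A)⁻¹ Δd with Δd having +50 in the Steel component and 0 elsewhere.
So Δx_R = L_RS · (+50), where L_RS = adj(I−A)_RS / det(I−A) = 0.157750 / 0.1821.
Δx_R = 0.157750 × (+50) / 0.1821 = 7.8875 / 0.1821 ≈ 43.31.

Δx_R = 43.31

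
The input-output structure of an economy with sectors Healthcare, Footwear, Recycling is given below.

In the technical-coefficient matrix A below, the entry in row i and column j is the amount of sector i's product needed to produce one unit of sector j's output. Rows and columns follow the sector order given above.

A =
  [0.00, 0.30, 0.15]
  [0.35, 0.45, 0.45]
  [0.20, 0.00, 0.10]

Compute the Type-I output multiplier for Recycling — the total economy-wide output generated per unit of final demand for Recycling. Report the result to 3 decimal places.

I − A =
  [   1.00    -0.30    -0.15]
  [  -0.35     0.55    -0.45]
  [  -0.20     0.00     0.90]
Cofactors of I−A, C_ij = (−1)^(i+j)·(minor ij) (rows/columns in the sector order above):
  C_11 = (0.55)(0.90) − (-0.45)(0.00) = 0.4950
  C_12 = −[(-0.35)(0.90) − (-0.45)(-0.20)] = 0.4050
  C_13 = (-0.35)(0.00) − (0.55)(-0.20) = 0.1100
  C_21 = −[(-0.30)(0.90) − (-0.15)(0.00)] = 0.2700
  C_22 = (1.00)(0.90) − (-0.15)(-0.20) = 0.8700
  C_23 = −[(1.00)(0.00) − (-0.30)(-0.20)] = 0.0600
  C_31 = (-0.30)(-0.45) − (-0.15)(0.55) = 0.2175
  C_32 = −[(1.00)(-0.45) − (-0.15)(-0.35)] = 0.5025
  C_33 = (1.00)(0.55) − (-0.30)(-0.35) = 0.4450
det(I−A) = Σ_j (I−A)_1j·C_1j = (1.00)(0.4950) + (-0.30)(0.4050) + (-0.15)(0.1100) = 0.3570
adj(I−A) = Cᵀ =
  [ 0.4950   0.2700   0.2175]
  [ 0.4050   0.8700   0.5025]
  [ 0.1100   0.0600   0.4450]
(I − A)⁻¹ = adj(I−A) / det(I−A) ≈
  [   1.3866     0.7563     0.6092]
  [   1.1345     2.4370     1.4076]
  [   0.3081     0.1681     1.2465]
The output multiplier for sector j is the column-j sum of the Leontief inverse (I − A)⁻¹ = adj(I−A) / det(I−A).
Column 3 of adj(I−A): (0.2175, 0.5025, 0.4450); det(I−A) = 0.3570.
m_3 = (0.2175 + 0.5025 + 0.4450) / 0.3570 = 1.165 / 0.3570 ≈ 3.263.

m_3 = 3.263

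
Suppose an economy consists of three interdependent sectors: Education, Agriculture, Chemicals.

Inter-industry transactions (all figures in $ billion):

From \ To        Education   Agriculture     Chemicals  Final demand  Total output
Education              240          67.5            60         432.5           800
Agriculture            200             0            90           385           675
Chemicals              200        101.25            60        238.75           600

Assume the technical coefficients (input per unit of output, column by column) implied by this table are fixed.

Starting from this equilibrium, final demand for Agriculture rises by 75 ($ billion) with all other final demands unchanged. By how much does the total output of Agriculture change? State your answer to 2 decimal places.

Δx_2 = 81.14

Technical coefficients a_ij = z_ij / X_j:
  a_11 = 240/800 = 0.30, a_21 = 200/800 = 0.25, a_31 = 200/800 = 0.25
  a_12 = 67.5/675 = 0.10, a_22 = 0/675 = 0.00, a_32 = 101.25/675 = 0.15
  a_13 = 60/600 = 0.10, a_23 = 90/600 = 0.15, a_33 = 60/600 = 0.10
I − A =
  [   0.70    -0.10    -0.10]
  [  -0.25     1.00    -0.15]
  [  -0.25    -0.15     0.90]
Cofactors of I−A, C_ij = (−1)^(i+j)·(minor ij) (rows/columns in the sector order above):
  C_11 = (1.00)(0.90) − (-0.15)(-0.15) = 0.8775
  C_12 = −[(-0.25)(0.90) − (-0.15)(-0.25)] = 0.2625
  C_13 = (-0.25)(-0.15) − (1.00)(-0.25) = 0.2875
  C_21 = −[(-0.10)(0.90) − (-0.10)(-0.15)] = 0.1050
  C_22 = (0.70)(0.90) − (-0.10)(-0.25) = 0.6050
  C_23 = −[(0.70)(-0.15) − (-0.10)(-0.25)] = 0.1300
  C_31 = (-0.10)(-0.15) − (-0.10)(1.00) = 0.1150
  C_32 = −[(0.70)(-0.15) − (-0.10)(-0.25)] = 0.1300
  C_33 = (0.70)(1.00) − (-0.10)(-0.25) = 0.6750
det(I−A) = Σ_j (I−A)_1j·C_1j = (0.70)(0.8775) + (-0.10)(0.2625) + (-0.10)(0.2875) = 0.55925
adj(I−A) = Cᵀ =
  [ 0.8775   0.1050   0.1150]
  [ 0.2625   0.6050   0.1300]
  [ 0.2875   0.1300   0.6750]
(I − A)⁻¹ = adj(I−A) / det(I−A) ≈
  [   1.5691     0.1878     0.2056]
  [   0.4694     1.0818     0.2325]
  [   0.5141     0.2325     1.2070]
Δx = (I − A)⁻¹ Δd with Δd having +75 in the Agriculture component and 0 elsewhere.
So Δx_2 = L_22 · (+75), where L_22 = adj(I−A)_22 / det(I−A) = 0.6050 / 0.55925.
Δx_2 = 0.6050 × (+75) / 0.55925 = 45.375 / 0.55925 ≈ 81.14.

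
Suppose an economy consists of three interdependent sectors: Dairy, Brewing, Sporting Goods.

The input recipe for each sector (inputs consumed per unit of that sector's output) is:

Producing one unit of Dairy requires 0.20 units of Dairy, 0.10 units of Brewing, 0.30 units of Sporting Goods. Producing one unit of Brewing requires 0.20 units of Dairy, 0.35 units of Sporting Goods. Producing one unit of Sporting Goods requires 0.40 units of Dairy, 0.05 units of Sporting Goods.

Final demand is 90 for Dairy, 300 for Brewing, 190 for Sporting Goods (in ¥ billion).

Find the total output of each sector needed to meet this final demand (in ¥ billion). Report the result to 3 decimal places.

x_D = 429.160, x_B = 342.916, x_S = 461.862

I − A =
  [   0.80    -0.20    -0.40]
  [  -0.10     1.00     0.00]
  [  -0.30    -0.35     0.95]
Cofactors of I−A, C_ij = (−1)^(i+j)·(minor ij) (rows/columns in the sector order above):
  C_11 = (1.00)(0.95) − (0.00)(-0.35) = 0.9500
  C_12 = −[(-0.10)(0.95) − (0.00)(-0.30)] = 0.0950
  C_13 = (-0.10)(-0.35) − (1.00)(-0.30) = 0.3350
  C_21 = −[(-0.20)(0.95) − (-0.40)(-0.35)] = 0.3300
  C_22 = (0.80)(0.95) − (-0.40)(-0.30) = 0.6400
  C_23 = −[(0.80)(-0.35) − (-0.20)(-0.30)] = 0.3400
  C_31 = (-0.20)(0.00) − (-0.40)(1.00) = 0.4000
  C_32 = −[(0.80)(0.00) − (-0.40)(-0.10)] = 0.0400
  C_33 = (0.80)(1.00) − (-0.20)(-0.10) = 0.7800
det(I−A) = Σ_j (I−A)_1j·C_1j = (0.80)(0.9500) + (-0.20)(0.0950) + (-0.40)(0.3350) = 0.6070
adj(I−A) = Cᵀ =
  [ 0.9500   0.3300   0.4000]
  [ 0.0950   0.6400   0.0400]
  [ 0.3350   0.3400   0.7800]
(I − A)⁻¹ = adj(I−A) / det(I−A) ≈
  [   1.5651     0.5437     0.6590]
  [   0.1565     1.0544     0.0659]
  [   0.5519     0.5601     1.2850]
x = (I − A)⁻¹ d = adj(I−A)·d / det(I−A), with det(I−A) = 0.6070:
  x_D = (0.9500·90 + 0.3300·300 + 0.4000·190) / 0.6070 = 260.50 / 0.6070 ≈ 429.160
  x_B = (0.0950·90 + 0.6400·300 + 0.0400·190) / 0.6070 = 208.15 / 0.6070 ≈ 342.916
  x_S = (0.3350·90 + 0.3400·300 + 0.7800·190) / 0.6070 = 280.35 / 0.6070 ≈ 461.862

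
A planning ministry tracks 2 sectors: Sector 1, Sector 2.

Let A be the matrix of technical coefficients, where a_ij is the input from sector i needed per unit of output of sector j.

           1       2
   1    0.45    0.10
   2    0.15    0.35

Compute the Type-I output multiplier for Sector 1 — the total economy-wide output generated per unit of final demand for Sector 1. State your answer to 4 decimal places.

m_1 = 2.3358

I − A =
  [   0.55    -0.10]
  [  -0.15     0.65]
det(I−A) = (0.55)(0.65) − (-0.10)(-0.15) = 0.3425
adj(I−A) = [[0.65, 0.10], [0.15, 0.55]]
(I − A)⁻¹ = adj(I−A) / det(I−A) ≈
  [   1.89781     0.29197]
  [   0.43796     1.60584]
The output multiplier for sector j is the column-j sum of the Leontief inverse (I − A)⁻¹ = adj(I−A) / det(I−A).
Column 1 of adj(I−A): (0.65, 0.15); det(I−A) = 0.3425.
m_1 = (0.65 + 0.15) / 0.3425 = 0.80 / 0.3425 ≈ 2.3358.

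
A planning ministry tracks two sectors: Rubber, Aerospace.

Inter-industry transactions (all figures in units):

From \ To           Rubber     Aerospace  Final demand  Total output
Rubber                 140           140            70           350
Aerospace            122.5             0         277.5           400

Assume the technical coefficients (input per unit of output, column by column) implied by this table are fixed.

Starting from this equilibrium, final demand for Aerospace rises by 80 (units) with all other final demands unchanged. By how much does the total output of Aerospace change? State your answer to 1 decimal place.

Δx_2 = 100.5

Technical coefficients a_ij = z_ij / X_j:
  a_11 = 140/350 = 0.40, a_21 = 122.5/350 = 0.35
  a_12 = 140/400 = 0.35, a_22 = 0/400 = 0.00
I − A =
  [   0.60    -0.35]
  [  -0.35     1.00]
det(I−A) = (0.60)(1.00) − (-0.35)(-0.35) = 0.4775
adj(I−A) = [[1.00, 0.35], [0.35, 0.60]]
(I − A)⁻¹ = adj(I−A) / det(I−A) ≈
  [   2.0942     0.7330]
  [   0.7330     1.2565]
Δx = (I − A)⁻¹ Δd with Δd having +80 in the Aerospace component and 0 elsewhere.
So Δx_2 = L_22 · (+80), where L_22 = adj(I−A)_22 / det(I−A) = 0.60 / 0.4775.
Δx_2 = 0.60 × (+80) / 0.4775 = 48.00 / 0.4775 ≈ 100.5.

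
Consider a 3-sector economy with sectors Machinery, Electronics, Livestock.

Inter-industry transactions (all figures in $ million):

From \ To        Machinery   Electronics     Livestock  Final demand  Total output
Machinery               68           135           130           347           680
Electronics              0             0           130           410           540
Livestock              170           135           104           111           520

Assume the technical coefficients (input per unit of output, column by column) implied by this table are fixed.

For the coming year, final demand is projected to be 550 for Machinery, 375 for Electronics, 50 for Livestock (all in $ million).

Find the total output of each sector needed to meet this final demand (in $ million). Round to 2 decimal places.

Technical coefficients a_ij = z_ij / X_j:
  a_MM = 68/680 = 0.10, a_EM = 0/680 = 0.00, a_LM = 170/680 = 0.25
  a_ME = 135/540 = 0.25, a_EE = 0/540 = 0.00, a_LE = 135/540 = 0.25
  a_ML = 130/520 = 0.25, a_EL = 130/520 = 0.25, a_LL = 104/520 = 0.20
I − A =
  [   0.90    -0.25    -0.25]
  [   0.00     1.00    -0.25]
  [  -0.25    -0.25     0.80]
Cofactors of I−A, C_ij = (−1)^(i+j)·(minor ij) (rows/columns in the sector order above):
  C_11 = (1.00)(0.80) − (-0.25)(-0.25) = 0.7375
  C_12 = −[(0.00)(0.80) − (-0.25)(-0.25)] = 0.0625
  C_13 = (0.00)(-0.25) − (1.00)(-0.25) = 0.2500
  C_21 = −[(-0.25)(0.80) − (-0.25)(-0.25)] = 0.2625
  C_22 = (0.90)(0.80) − (-0.25)(-0.25) = 0.6575
  C_23 = −[(0.90)(-0.25) − (-0.25)(-0.25)] = 0.2875
  C_31 = (-0.25)(-0.25) − (-0.25)(1.00) = 0.3125
  C_32 = −[(0.90)(-0.25) − (-0.25)(0.00)] = 0.2250
  C_33 = (0.90)(1.00) − (-0.25)(0.00) = 0.9000
det(I−A) = Σ_j (I−A)_1j·C_1j = (0.90)(0.7375) + (-0.25)(0.0625) + (-0.25)(0.2500) = 0.585625
adj(I−A) = Cᵀ =
  [ 0.7375   0.2625   0.3125]
  [ 0.0625   0.6575   0.2250]
  [ 0.2500   0.2875   0.9000]
(I − A)⁻¹ = adj(I−A) / det(I−A) ≈
  [   1.2593     0.4482     0.5336]
  [   0.1067     1.1227     0.3842]
  [   0.4269     0.4909     1.5368]
x = (I − A)⁻¹ d = adj(I−A)·d / det(I−A), with det(I−A) = 0.585625:
  x_M = (0.7375·550 + 0.2625·375 + 0.3125·50) / 0.585625 = 519.6875 / 0.585625 ≈ 887.41
  x_E = (0.0625·550 + 0.6575·375 + 0.2250·50) / 0.585625 = 292.1875 / 0.585625 ≈ 498.93
  x_L = (0.2500·550 + 0.2875·375 + 0.9000·50) / 0.585625 = 290.3125 / 0.585625 ≈ 495.73

x_M = 887.41, x_E = 498.93, x_L = 495.73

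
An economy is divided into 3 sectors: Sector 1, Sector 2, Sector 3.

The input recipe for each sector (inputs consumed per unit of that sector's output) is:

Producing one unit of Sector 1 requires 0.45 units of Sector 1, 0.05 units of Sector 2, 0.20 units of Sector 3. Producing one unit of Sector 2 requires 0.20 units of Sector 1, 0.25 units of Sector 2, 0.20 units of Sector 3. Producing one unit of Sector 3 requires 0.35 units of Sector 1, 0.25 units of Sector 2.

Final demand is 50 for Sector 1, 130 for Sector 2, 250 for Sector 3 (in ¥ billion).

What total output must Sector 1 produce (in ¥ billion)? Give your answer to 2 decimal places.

x_1 = 479.69

I − A =
  [   0.55    -0.20    -0.35]
  [  -0.05     0.75    -0.25]
  [  -0.20    -0.20     1.00]
Cofactors of I−A, C_ij = (−1)^(i+j)·(minor ij) (rows/columns in the sector order above):
  C_11 = (0.75)(1.00) − (-0.25)(-0.20) = 0.7000
  C_12 = −[(-0.05)(1.00) − (-0.25)(-0.20)] = 0.1000
  C_13 = (-0.05)(-0.20) − (0.75)(-0.20) = 0.1600
  C_21 = −[(-0.20)(1.00) − (-0.35)(-0.20)] = 0.2700
  C_22 = (0.55)(1.00) − (-0.35)(-0.20) = 0.4800
  C_23 = −[(0.55)(-0.20) − (-0.20)(-0.20)] = 0.1500
  C_31 = (-0.20)(-0.25) − (-0.35)(0.75) = 0.3125
  C_32 = −[(0.55)(-0.25) − (-0.35)(-0.05)] = 0.1550
  C_33 = (0.55)(0.75) − (-0.20)(-0.05) = 0.4025
det(I−A) = Σ_j (I−A)_1j·C_1j = (0.55)(0.7000) + (-0.20)(0.1000) + (-0.35)(0.1600) = 0.3090
adj(I−A) = Cᵀ =
  [ 0.7000   0.2700   0.3125]
  [ 0.1000   0.4800   0.1550]
  [ 0.1600   0.1500   0.4025]
(I − A)⁻¹ = adj(I−A) / det(I−A) ≈
  [   2.2654     0.8738     1.0113]
  [   0.3236     1.5534     0.5016]
  [   0.5178     0.4854     1.3026]
x = (I − A)⁻¹ d = adj(I−A)·d / det(I−A), with det(I−A) = 0.3090:
  x_1 = (0.7000·50 + 0.2700·130 + 0.3125·250) / 0.3090 = 148.225 / 0.3090 ≈ 479.69
  x_2 = (0.1000·50 + 0.4800·130 + 0.1550·250) / 0.3090 = 106.15 / 0.3090 ≈ 343.53
  x_3 = (0.1600·50 + 0.1500·130 + 0.4025·250) / 0.3090 = 128.125 / 0.3090 ≈ 414.64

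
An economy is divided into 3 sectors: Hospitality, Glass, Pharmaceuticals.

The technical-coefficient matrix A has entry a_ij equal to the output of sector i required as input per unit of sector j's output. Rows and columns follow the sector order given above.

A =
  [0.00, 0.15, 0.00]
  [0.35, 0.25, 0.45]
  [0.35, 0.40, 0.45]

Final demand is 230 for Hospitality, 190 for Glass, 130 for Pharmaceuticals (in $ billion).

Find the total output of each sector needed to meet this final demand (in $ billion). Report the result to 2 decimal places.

I − A =
  [   1.00    -0.15     0.00]
  [  -0.35     0.75    -0.45]
  [  -0.35    -0.40     0.55]
Cofactors of I−A, C_ij = (−1)^(i+j)·(minor ij) (rows/columns in the sector order above):
  C_11 = (0.75)(0.55) − (-0.45)(-0.40) = 0.2325
  C_12 = −[(-0.35)(0.55) − (-0.45)(-0.35)] = 0.3500
  C_13 = (-0.35)(-0.40) − (0.75)(-0.35) = 0.4025
  C_21 = −[(-0.15)(0.55) − (0.00)(-0.40)] = 0.0825
  C_22 = (1.00)(0.55) − (0.00)(-0.35) = 0.5500
  C_23 = −[(1.00)(-0.40) − (-0.15)(-0.35)] = 0.4525
  C_31 = (-0.15)(-0.45) − (0.00)(0.75) = 0.0675
  C_32 = −[(1.00)(-0.45) − (0.00)(-0.35)] = 0.4500
  C_33 = (1.00)(0.75) − (-0.15)(-0.35) = 0.6975
det(I−A) = Σ_j (I−A)_1j·C_1j = (1.00)(0.2325) + (-0.15)(0.3500) + (0.00)(0.4025) = 0.1800
adj(I−A) = Cᵀ =
  [ 0.2325   0.0825   0.0675]
  [ 0.3500   0.5500   0.4500]
  [ 0.4025   0.4525   0.6975]
(I − A)⁻¹ = adj(I−A) / det(I−A) ≈
  [   1.2917     0.4583     0.3750]
  [   1.9444     3.0556     2.5000]
  [   2.2361     2.5139     3.8750]
x = (I − A)⁻¹ d = adj(I−A)·d / det(I−A), with det(I−A) = 0.1800:
  x_1 = (0.2325·230 + 0.0825·190 + 0.0675·130) / 0.1800 = 77.925 / 0.1800 ≈ 432.92
  x_2 = (0.3500·230 + 0.5500·190 + 0.4500·130) / 0.1800 = 243.50 / 0.1800 ≈ 1352.78
  x_3 = (0.4025·230 + 0.4525·190 + 0.6975·130) / 0.1800 = 269.225 / 0.1800 ≈ 1495.69

x_1 = 432.92, x_2 = 1352.78, x_3 = 1495.69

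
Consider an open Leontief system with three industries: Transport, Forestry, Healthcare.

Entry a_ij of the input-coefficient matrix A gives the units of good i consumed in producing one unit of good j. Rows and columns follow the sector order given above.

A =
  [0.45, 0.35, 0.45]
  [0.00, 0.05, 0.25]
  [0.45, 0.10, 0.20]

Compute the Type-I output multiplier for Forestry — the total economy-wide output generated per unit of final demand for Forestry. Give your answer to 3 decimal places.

m_2 = 4.493

I − A =
  [   0.55    -0.35    -0.45]
  [   0.00     0.95    -0.25]
  [  -0.45    -0.10     0.80]
Cofactors of I−A, C_ij = (−1)^(i+j)·(minor ij) (rows/columns in the sector order above):
  C_11 = (0.95)(0.80) − (-0.25)(-0.10) = 0.7350
  C_12 = −[(0.00)(0.80) − (-0.25)(-0.45)] = 0.1125
  C_13 = (0.00)(-0.10) − (0.95)(-0.45) = 0.4275
  C_21 = −[(-0.35)(0.80) − (-0.45)(-0.10)] = 0.3250
  C_22 = (0.55)(0.80) − (-0.45)(-0.45) = 0.2375
  C_23 = −[(0.55)(-0.10) − (-0.35)(-0.45)] = 0.2125
  C_31 = (-0.35)(-0.25) − (-0.45)(0.95) = 0.5150
  C_32 = −[(0.55)(-0.25) − (-0.45)(0.00)] = 0.1375
  C_33 = (0.55)(0.95) − (-0.35)(0.00) = 0.5225
det(I−A) = Σ_j (I−A)_1j·C_1j = (0.55)(0.7350) + (-0.35)(0.1125) + (-0.45)(0.4275) = 0.1725
adj(I−A) = Cᵀ =
  [ 0.7350   0.3250   0.5150]
  [ 0.1125   0.2375   0.1375]
  [ 0.4275   0.2125   0.5225]
(I − A)⁻¹ = adj(I−A) / det(I−A) ≈
  [   4.2609     1.8841     2.9855]
  [   0.6522     1.3768     0.7971]
  [   2.4783     1.2319     3.0290]
The output multiplier for sector j is the column-j sum of the Leontief inverse (I − A)⁻¹ = adj(I−A) / det(I−A).
Column 2 of adj(I−A): (0.3250, 0.2375, 0.2125); det(I−A) = 0.1725.
m_2 = (0.3250 + 0.2375 + 0.2125) / 0.1725 = 0.775 / 0.1725 ≈ 4.493.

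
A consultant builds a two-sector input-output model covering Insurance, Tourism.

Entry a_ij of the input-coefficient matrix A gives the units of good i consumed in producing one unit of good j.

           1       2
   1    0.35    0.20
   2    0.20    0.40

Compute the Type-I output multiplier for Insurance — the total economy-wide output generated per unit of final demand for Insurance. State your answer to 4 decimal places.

I − A =
  [   0.65    -0.20]
  [  -0.20     0.60]
det(I−A) = (0.65)(0.60) − (-0.20)(-0.20) = 0.3500
adj(I−A) = [[0.60, 0.20], [0.20, 0.65]]
(I − A)⁻¹ = adj(I−A) / det(I−A) ≈
  [   1.71429     0.57143]
  [   0.57143     1.85714]
The output multiplier for sector j is the column-j sum of the Leontief inverse (I − A)⁻¹ = adj(I−A) / det(I−A).
Column 1 of adj(I−A): (0.60, 0.20); det(I−A) = 0.3500.
m_1 = (0.60 + 0.20) / 0.3500 = 0.80 / 0.3500 ≈ 2.2857.

m_1 = 2.2857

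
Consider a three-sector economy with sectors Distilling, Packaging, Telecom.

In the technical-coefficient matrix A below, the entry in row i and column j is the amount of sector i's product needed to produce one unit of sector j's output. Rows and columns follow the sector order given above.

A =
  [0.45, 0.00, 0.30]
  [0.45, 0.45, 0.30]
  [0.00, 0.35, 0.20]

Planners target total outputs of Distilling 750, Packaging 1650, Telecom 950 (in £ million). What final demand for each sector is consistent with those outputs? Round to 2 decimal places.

I − A =
  [   0.55     0.00    -0.30]
  [  -0.45     0.55    -0.30]
  [   0.00    -0.35     0.80]
d = (I − A) x:
  d_1 = (+0.55)·750 + (+0.00)·1650 + (-0.30)·950 = 127.50
  d_2 = (-0.45)·750 + (+0.55)·1650 + (-0.30)·950 = 285.00
  d_3 = (+0.00)·750 + (-0.35)·1650 + (+0.80)·950 = 182.50

d_1 = 127.50, d_2 = 285.00, d_3 = 182.50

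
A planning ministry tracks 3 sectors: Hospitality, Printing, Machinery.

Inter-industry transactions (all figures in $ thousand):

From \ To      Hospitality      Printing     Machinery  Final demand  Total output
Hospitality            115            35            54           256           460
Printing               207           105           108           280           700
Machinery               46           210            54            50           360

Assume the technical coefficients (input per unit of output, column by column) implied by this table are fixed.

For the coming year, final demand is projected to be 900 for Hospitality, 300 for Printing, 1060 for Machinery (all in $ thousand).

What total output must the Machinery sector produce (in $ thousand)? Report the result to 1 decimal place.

x_M = 2184.0

Technical coefficients a_ij = z_ij / X_j:
  a_HH = 115/460 = 0.25, a_PH = 207/460 = 0.45, a_MH = 46/460 = 0.10
  a_HP = 35/700 = 0.05, a_PP = 105/700 = 0.15, a_MP = 210/700 = 0.30
  a_HM = 54/360 = 0.15, a_PM = 108/360 = 0.30, a_MM = 54/360 = 0.15
I − A =
  [   0.75    -0.05    -0.15]
  [  -0.45     0.85    -0.30]
  [  -0.10    -0.30     0.85]
Cofactors of I−A, C_ij = (−1)^(i+j)·(minor ij) (rows/columns in the sector order above):
  C_11 = (0.85)(0.85) − (-0.30)(-0.30) = 0.6325
  C_12 = −[(-0.45)(0.85) − (-0.30)(-0.10)] = 0.4125
  C_13 = (-0.45)(-0.30) − (0.85)(-0.10) = 0.2200
  C_21 = −[(-0.05)(0.85) − (-0.15)(-0.30)] = 0.0875
  C_22 = (0.75)(0.85) − (-0.15)(-0.10) = 0.6225
  C_23 = −[(0.75)(-0.30) − (-0.05)(-0.10)] = 0.2300
  C_31 = (-0.05)(-0.30) − (-0.15)(0.85) = 0.1425
  C_32 = −[(0.75)(-0.30) − (-0.15)(-0.45)] = 0.2925
  C_33 = (0.75)(0.85) − (-0.05)(-0.45) = 0.6150
det(I−A) = Σ_j (I−A)_1j·C_1j = (0.75)(0.6325) + (-0.05)(0.4125) + (-0.15)(0.2200) = 0.42075
adj(I−A) = Cᵀ =
  [ 0.6325   0.0875   0.1425]
  [ 0.4125   0.6225   0.2925]
  [ 0.2200   0.2300   0.6150]
(I − A)⁻¹ = adj(I−A) / det(I−A) ≈
  [   1.5033     0.2080     0.3387]
  [   0.9804     1.4795     0.6952]
  [   0.5229     0.5466     1.4617]
x = (I − A)⁻¹ d = adj(I−A)·d / det(I−A), with det(I−A) = 0.42075:
  x_H = (0.6325·900 + 0.0875·300 + 0.1425·1060) / 0.42075 = 746.55 / 0.42075 ≈ 1774.3
  x_P = (0.4125·900 + 0.6225·300 + 0.2925·1060) / 0.42075 = 868.05 / 0.42075 ≈ 2063.1
  x_M = (0.2200·900 + 0.2300·300 + 0.6150·1060) / 0.42075 = 918.90 / 0.42075 ≈ 2184.0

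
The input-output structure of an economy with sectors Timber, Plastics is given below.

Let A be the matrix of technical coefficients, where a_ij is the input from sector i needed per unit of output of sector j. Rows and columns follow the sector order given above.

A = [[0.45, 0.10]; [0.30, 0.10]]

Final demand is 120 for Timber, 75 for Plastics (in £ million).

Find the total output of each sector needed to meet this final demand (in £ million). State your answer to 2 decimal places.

x_1 = 248.39, x_2 = 166.13

I − A =
  [   0.55    -0.10]
  [  -0.30     0.90]
det(I−A) = (0.55)(0.90) − (-0.10)(-0.30) = 0.4650
adj(I−A) = [[0.90, 0.10], [0.30, 0.55]]
(I − A)⁻¹ = adj(I−A) / det(I−A) ≈
  [   1.9355     0.2151]
  [   0.6452     1.1828]
x = (I − A)⁻¹ d = adj(I−A)·d / det(I−A), with det(I−A) = 0.4650:
  x_1 = (0.90·120 + 0.10·75) / 0.4650 = 115.50 / 0.4650 ≈ 248.39
  x_2 = (0.30·120 + 0.55·75) / 0.4650 = 77.25 / 0.4650 ≈ 166.13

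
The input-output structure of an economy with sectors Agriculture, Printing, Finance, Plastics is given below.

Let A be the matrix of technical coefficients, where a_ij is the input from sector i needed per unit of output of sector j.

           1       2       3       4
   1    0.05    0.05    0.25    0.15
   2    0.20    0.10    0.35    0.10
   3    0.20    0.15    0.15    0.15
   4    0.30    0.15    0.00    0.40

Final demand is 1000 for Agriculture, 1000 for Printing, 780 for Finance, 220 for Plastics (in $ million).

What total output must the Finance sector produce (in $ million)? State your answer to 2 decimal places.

x_3 = 2263.78

I − A =
  [   0.95    -0.05    -0.25    -0.15]
  [  -0.20     0.90    -0.35    -0.10]
  [  -0.20    -0.15     0.85    -0.15]
  [  -0.30    -0.15     0.00     0.60]
Compute the cofactors C_ij = (−1)^(i+j)·(3×3 minor ij) of I−A; the adjugate is their transpose:
adj(I−A) = Cᵀ =
  [ 0.406875   0.072750   0.149625   0.151250]
  [ 0.185250   0.405000   0.221250   0.169125]
  [ 0.172500   0.112875   0.446250   0.173500]
  [ 0.249750   0.137625   0.130125   0.612375]
det(I−A) = Σ_j (I−A)_1j·C_1j = (0.95)(0.406875) + (-0.05)(0.185250) + (-0.25)(0.172500) + (-0.15)(0.249750) = 0.29668125
(I − A)⁻¹ = adj(I−A) / det(I−A) ≈
  [   1.3714     0.2452     0.5043     0.5098]
  [   0.6244     1.3651     0.7457     0.5701]
  [   0.5814     0.3805     1.5041     0.5848]
  [   0.8418     0.4639     0.4386     2.0641]
x = (I − A)⁻¹ d = adj(I−A)·d / det(I−A), with det(I−A) = 0.29668125:
  x_1 = (0.406875·1000 + 0.072750·1000 + 0.149625·780 + 0.151250·220) / 0.29668125 = 629.6075 / 0.29668125 ≈ 2122.17
  x_2 = (0.185250·1000 + 0.405000·1000 + 0.221250·780 + 0.169125·220) / 0.29668125 = 800.0325 / 0.29668125 ≈ 2696.61
  x_3 = (0.172500·1000 + 0.112875·1000 + 0.446250·780 + 0.173500·220) / 0.29668125 = 671.62 / 0.29668125 ≈ 2263.78
  x_4 = (0.249750·1000 + 0.137625·1000 + 0.130125·780 + 0.612375·220) / 0.29668125 = 623.595 / 0.29668125 ≈ 2101.90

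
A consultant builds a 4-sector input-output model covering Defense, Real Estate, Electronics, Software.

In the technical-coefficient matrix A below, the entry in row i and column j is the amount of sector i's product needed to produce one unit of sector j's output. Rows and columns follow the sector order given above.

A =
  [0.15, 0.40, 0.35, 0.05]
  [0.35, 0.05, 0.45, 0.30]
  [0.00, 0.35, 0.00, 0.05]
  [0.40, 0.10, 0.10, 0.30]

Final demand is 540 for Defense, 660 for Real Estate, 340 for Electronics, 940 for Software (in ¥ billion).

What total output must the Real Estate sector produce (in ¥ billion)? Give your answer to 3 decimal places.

x_2 = 4685.371

I − A =
  [   0.85    -0.40    -0.35    -0.05]
  [  -0.35     0.95    -0.45    -0.30]
  [   0.00    -0.35     1.00    -0.05]
  [  -0.40    -0.10    -0.10     0.70]
Compute the cofactors C_ij = (−1)^(i+j)·(3×3 minor ij) of I−A; the adjugate is their transpose:
adj(I−A) = Cᵀ =
  [ 0.50725   0.37225   0.36725   0.22200]
  [ 0.37225   0.56375   0.41375   0.29775]
  [ 0.14850   0.21350   0.37300   0.12875]
  [ 0.36425   0.32375   0.32225   0.49075]
det(I−A) = Σ_j (I−A)_1j·C_1j = (0.85)(0.50725) + (-0.40)(0.37225) + (-0.35)(0.14850) + (-0.05)(0.36425) = 0.212075
(I − A)⁻¹ = adj(I−A) / det(I−A) ≈
  [   2.3918     1.7553     1.7317     1.0468]
  [   1.7553     2.6583     1.9510     1.4040]
  [   0.7002     1.0067     1.7588     0.6071]
  [   1.7176     1.5266     1.5195     2.3140]
x = (I − A)⁻¹ d = adj(I−A)·d / det(I−A), with det(I−A) = 0.212075:
  x_1 = (0.50725·540 + 0.37225·660 + 0.36725·340 + 0.22200·940) / 0.212075 = 853.145 / 0.212075 ≈ 4022.846
  x_2 = (0.37225·540 + 0.56375·660 + 0.41375·340 + 0.29775·940) / 0.212075 = 993.65 / 0.212075 ≈ 4685.371
  x_3 = (0.14850·540 + 0.21350·660 + 0.37300·340 + 0.12875·940) / 0.212075 = 468.945 / 0.212075 ≈ 2211.222
  x_4 = (0.36425·540 + 0.32375·660 + 0.32225·340 + 0.49075·940) / 0.212075 = 981.24 / 0.212075 ≈ 4626.854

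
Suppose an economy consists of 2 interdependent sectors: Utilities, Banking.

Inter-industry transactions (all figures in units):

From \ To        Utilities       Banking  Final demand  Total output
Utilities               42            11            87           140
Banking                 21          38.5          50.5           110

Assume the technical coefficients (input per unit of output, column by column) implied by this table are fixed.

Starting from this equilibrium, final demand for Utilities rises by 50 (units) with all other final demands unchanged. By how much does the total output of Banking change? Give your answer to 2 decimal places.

Δx_B = 17.05

Technical coefficients a_ij = z_ij / X_j:
  a_UU = 42/140 = 0.30, a_BU = 21/140 = 0.15
  a_UB = 11/110 = 0.10, a_BB = 38.5/110 = 0.35
I − A =
  [   0.70    -0.10]
  [  -0.15     0.65]
det(I−A) = (0.70)(0.65) − (-0.10)(-0.15) = 0.4400
adj(I−A) = [[0.65, 0.10], [0.15, 0.70]]
(I − A)⁻¹ = adj(I−A) / det(I−A) ≈
  [   1.4773     0.2273]
  [   0.3409     1.5909]
Δx = (I − A)⁻¹ Δd with Δd having +50 in the Utilities component and 0 elsewhere.
So Δx_B = L_BU · (+50), where L_BU = adj(I−A)_BU / det(I−A) = 0.15 / 0.4400.
Δx_B = 0.15 × (+50) / 0.4400 = 7.50 / 0.4400 ≈ 17.05.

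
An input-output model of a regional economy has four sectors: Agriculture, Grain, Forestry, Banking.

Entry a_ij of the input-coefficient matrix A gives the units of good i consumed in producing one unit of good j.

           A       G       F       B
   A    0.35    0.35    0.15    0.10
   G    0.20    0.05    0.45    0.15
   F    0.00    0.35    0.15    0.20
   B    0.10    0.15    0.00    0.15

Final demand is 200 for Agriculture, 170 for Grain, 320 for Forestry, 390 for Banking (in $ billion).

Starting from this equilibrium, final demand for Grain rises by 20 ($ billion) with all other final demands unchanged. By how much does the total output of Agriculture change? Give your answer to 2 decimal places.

Δx_A = 24.47

I − A =
  [   0.65    -0.35    -0.15    -0.10]
  [  -0.20     0.95    -0.45    -0.15]
  [   0.00    -0.35     0.85    -0.20]
  [  -0.10    -0.15     0.00     0.85]
Compute the cofactors C_ij = (−1)^(i+j)·(3×3 minor ij) of I−A; the adjugate is their transpose:
adj(I−A) = Cᵀ =
  [ 0.519875   0.314750   0.258375   0.177500]
  [ 0.166250   0.458125   0.271875   0.164375]
  [ 0.089750   0.216375   0.433000   0.150625]
  [ 0.090500   0.117875   0.078375   0.352500]
det(I−A) = Σ_j (I−A)_1j·C_1j = (0.65)(0.519875) + (-0.35)(0.166250) + (-0.15)(0.089750) + (-0.10)(0.090500) = 0.25721875
(I − A)⁻¹ = adj(I−A) / det(I−A) ≈
  [   2.0211     1.2237     1.0045     0.6901]
  [   0.6463     1.7811     1.0570     0.6390]
  [   0.3489     0.8412     1.6834     0.5856]
  [   0.3518     0.4583     0.3047     1.3704]
Δx = (I − A)⁻¹ Δd with Δd having +20 in the Grain component and 0 elsewhere.
So Δx_A = L_AG · (+20), where L_AG = adj(I−A)_AG / det(I−A) = 0.314750 / 0.25721875.
Δx_A = 0.314750 × (+20) / 0.25721875 = 6.295 / 0.25721875 ≈ 24.47.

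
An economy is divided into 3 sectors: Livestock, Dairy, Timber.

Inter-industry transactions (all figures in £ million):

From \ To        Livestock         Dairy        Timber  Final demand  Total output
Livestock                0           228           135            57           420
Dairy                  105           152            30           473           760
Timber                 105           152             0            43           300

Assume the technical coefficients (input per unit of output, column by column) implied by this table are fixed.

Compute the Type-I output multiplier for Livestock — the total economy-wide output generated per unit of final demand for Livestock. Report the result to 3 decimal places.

Technical coefficients a_ij = z_ij / X_j:
  a_LL = 0/420 = 0.00, a_DL = 105/420 = 0.25, a_TL = 105/420 = 0.25
  a_LD = 228/760 = 0.30, a_DD = 152/760 = 0.20, a_TD = 152/760 = 0.20
  a_LT = 135/300 = 0.45, a_DT = 30/300 = 0.10, a_TT = 0/300 = 0.00
I − A =
  [   1.00    -0.30    -0.45]
  [  -0.25     0.80    -0.10]
  [  -0.25    -0.20     1.00]
Cofactors of I−A, C_ij = (−1)^(i+j)·(minor ij) (rows/columns in the sector order above):
  C_11 = (0.80)(1.00) − (-0.10)(-0.20) = 0.7800
  C_12 = −[(-0.25)(1.00) − (-0.10)(-0.25)] = 0.2750
  C_13 = (-0.25)(-0.20) − (0.80)(-0.25) = 0.2500
  C_21 = −[(-0.30)(1.00) − (-0.45)(-0.20)] = 0.3900
  C_22 = (1.00)(1.00) − (-0.45)(-0.25) = 0.8875
  C_23 = −[(1.00)(-0.20) − (-0.30)(-0.25)] = 0.2750
  C_31 = (-0.30)(-0.10) − (-0.45)(0.80) = 0.3900
  C_32 = −[(1.00)(-0.10) − (-0.45)(-0.25)] = 0.2125
  C_33 = (1.00)(0.80) − (-0.30)(-0.25) = 0.7250
det(I−A) = Σ_j (I−A)_1j·C_1j = (1.00)(0.7800) + (-0.30)(0.2750) + (-0.45)(0.2500) = 0.5850
adj(I−A) = Cᵀ =
  [ 0.7800   0.3900   0.3900]
  [ 0.2750   0.8875   0.2125]
  [ 0.2500   0.2750   0.7250]
(I − A)⁻¹ = adj(I−A) / det(I−A) ≈
  [   1.3333     0.6667     0.6667]
  [   0.4701     1.5171     0.3632]
  [   0.4274     0.4701     1.2393]
The output multiplier for sector j is the column-j sum of the Leontief inverse (I − A)⁻¹ = adj(I−A) / det(I−A).
Column L of adj(I−A): (0.7800, 0.2750, 0.2500); det(I−A) = 0.5850.
m_L = (0.7800 + 0.2750 + 0.2500) / 0.5850 = 1.305 / 0.5850 ≈ 2.231.

m_L = 2.231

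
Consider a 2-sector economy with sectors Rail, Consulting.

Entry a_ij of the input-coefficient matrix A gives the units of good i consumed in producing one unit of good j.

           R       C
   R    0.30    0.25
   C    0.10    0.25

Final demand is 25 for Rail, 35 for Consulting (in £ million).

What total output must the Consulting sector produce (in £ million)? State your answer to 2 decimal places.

x_C = 54.00

I − A =
  [   0.70    -0.25]
  [  -0.10     0.75]
det(I−A) = (0.70)(0.75) − (-0.25)(-0.10) = 0.5000
adj(I−A) = [[0.75, 0.25], [0.10, 0.70]]
(I − A)⁻¹ = adj(I−A) / det(I−A) ≈
  [   1.5000     0.5000]
  [   0.2000     1.4000]
x = (I − A)⁻¹ d = adj(I−A)·d / det(I−A), with det(I−A) = 0.5000:
  x_R = (0.75·25 + 0.25·35) / 0.5000 = 27.50 / 0.5000 = 55.00
  x_C = (0.10·25 + 0.70·35) / 0.5000 = 27.00 / 0.5000 = 54.00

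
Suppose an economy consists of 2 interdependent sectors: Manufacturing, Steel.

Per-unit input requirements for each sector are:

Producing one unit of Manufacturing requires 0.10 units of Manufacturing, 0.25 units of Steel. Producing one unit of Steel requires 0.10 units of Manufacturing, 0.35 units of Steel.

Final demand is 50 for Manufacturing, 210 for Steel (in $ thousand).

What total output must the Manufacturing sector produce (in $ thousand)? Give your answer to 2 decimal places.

x_1 = 95.54

I − A =
  [   0.90    -0.10]
  [  -0.25     0.65]
det(I−A) = (0.90)(0.65) − (-0.10)(-0.25) = 0.5600
adj(I−A) = [[0.65, 0.10], [0.25, 0.90]]
(I − A)⁻¹ = adj(I−A) / det(I−A) ≈
  [   1.1607     0.1786]
  [   0.4464     1.6071]
x = (I − A)⁻¹ d = adj(I−A)·d / det(I−A), with det(I−A) = 0.5600:
  x_1 = (0.65·50 + 0.10·210) / 0.5600 = 53.50 / 0.5600 ≈ 95.54
  x_2 = (0.25·50 + 0.90·210) / 0.5600 = 201.50 / 0.5600 ≈ 359.82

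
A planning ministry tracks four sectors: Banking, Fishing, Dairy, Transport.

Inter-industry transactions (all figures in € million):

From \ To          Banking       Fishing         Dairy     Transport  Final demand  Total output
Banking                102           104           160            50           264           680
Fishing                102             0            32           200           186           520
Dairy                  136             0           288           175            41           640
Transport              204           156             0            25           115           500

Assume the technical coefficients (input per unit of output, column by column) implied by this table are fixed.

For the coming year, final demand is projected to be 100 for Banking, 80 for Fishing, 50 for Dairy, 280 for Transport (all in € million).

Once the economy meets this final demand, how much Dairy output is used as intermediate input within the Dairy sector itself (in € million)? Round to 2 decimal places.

Technical coefficients a_ij = z_ij / X_j:
  a_BB = 102/680 = 0.15, a_FB = 102/680 = 0.15, a_DB = 136/680 = 0.20, a_TB = 204/680 = 0.30
  a_BF = 104/520 = 0.20, a_FF = 0/520 = 0.00, a_DF = 0/520 = 0.00, a_TF = 156/520 = 0.30
  a_BD = 160/640 = 0.25, a_FD = 32/640 = 0.05, a_DD = 288/640 = 0.45, a_TD = 0/640 = 0.00
  a_BT = 50/500 = 0.10, a_FT = 200/500 = 0.40, a_DT = 175/500 = 0.35, a_TT = 25/500 = 0.05
I − A =
  [   0.85    -0.20    -0.25    -0.10]
  [  -0.15     1.00    -0.05    -0.40]
  [  -0.20     0.00     0.55    -0.35]
  [  -0.30    -0.30     0.00     0.95]
Compute the cofactors C_ij = (−1)^(i+j)·(3×3 minor ij) of I−A; the adjugate is their transpose:
adj(I−A) = Cᵀ =
  [ 0.451250   0.147250   0.218500   0.190000]
  [ 0.159125   0.353875   0.104500   0.204250]
  [ 0.286750   0.154250   0.618500   0.323000]
  [ 0.192750   0.158250   0.102000   0.399000]
det(I−A) = Σ_j (I−A)_1j·C_1j = (0.85)(0.451250) + (-0.20)(0.159125) + (-0.25)(0.286750) + (-0.10)(0.192750) = 0.260775
(I − A)⁻¹ = adj(I−A) / det(I−A) ≈
  [   1.7304     0.5647     0.8379     0.7286]
  [   0.6102     1.3570     0.4007     0.7832]
  [   1.0996     0.5915     2.3718     1.2386]
  [   0.7391     0.6068     0.3911     1.5301]
First solve x = (I − A)⁻¹ d = adj(I−A)·d / det(I−A); in particular x_D = (0.286750·100 + 0.154250·80 + 0.618500·50 + 0.323000·280) / 0.260775 = 162.38 / 0.260775 ≈ 622.6824.
Intermediate flow from D to D: z_DD = a_DD · x_D = 0.45 × 162.38 / 0.260775 = 73.071 / 0.260775 ≈ 280.21.

z_DD = 280.21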